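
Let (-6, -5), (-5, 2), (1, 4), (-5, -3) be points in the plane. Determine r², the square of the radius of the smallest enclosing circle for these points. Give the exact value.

The minimum enclosing circle of a finite set is fixed by two of the points (as a diameter) or three (as a circumcircle).
The farthest pair is (-6, -5)–(1, 4) with squared distance 130. The circle on this segment as diameter has centre (-2.5, -0.5) and r² = 130/4 = 32.5.
Check (-5, 2): distance² to centre = 12.5 ≤ 32.5, so it lies inside.
All remaining points lie in this disk, and no smaller disk contains both endpoints, so this is the minimum enclosing circle.

32.5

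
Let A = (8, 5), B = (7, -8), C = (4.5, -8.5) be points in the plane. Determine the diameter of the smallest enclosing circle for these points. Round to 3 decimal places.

Side lengths²: AB² = 170, AC² = 194.5, BC² = 6.5.
Since AC² = 194.5 ≥ 170 + 6.5 = 176.5, the angle opposite AC is not acute, so the smallest enclosing circle has AC as diameter.
Centre = midpoint of AC = (6.25, -1.75), r² = 194.5/4 = 48.625.
Diameter = 2r = 2√(48.625) ≈ 13.946.

13.946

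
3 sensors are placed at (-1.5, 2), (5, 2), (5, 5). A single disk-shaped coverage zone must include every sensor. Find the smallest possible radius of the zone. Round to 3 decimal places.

3.579

Call the three points A, B, C in the order given.
Side lengths²: AB² = 42.25, AC² = 51.25, BC² = 9.
Since AC² = 51.25 ≥ 42.25 + 9 = 51.25, the angle opposite AC is not acute, so the smallest enclosing circle has AC as diameter.
Centre = midpoint of AC = (1.75, 3.5), r² = 51.25/4 = 12.8125.
r = √(12.8125) ≈ 3.579.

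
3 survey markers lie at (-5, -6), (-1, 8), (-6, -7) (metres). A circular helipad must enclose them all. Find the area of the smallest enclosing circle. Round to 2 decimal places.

196.35

Call the three points A, B, C in the order given.
Side lengths²: AB² = 212, AC² = 2, BC² = 250.
Since BC² = 250 ≥ 212 + 2 = 214, the angle opposite BC is not acute, so the smallest enclosing circle has BC as diameter.
Centre = midpoint of BC = (-3.5, 0.5), r² = 250/4 = 62.5.
Area = π·r² = π·62.5 ≈ 196.35.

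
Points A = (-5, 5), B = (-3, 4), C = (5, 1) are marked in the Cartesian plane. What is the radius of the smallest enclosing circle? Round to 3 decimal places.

Side lengths²: AB² = 5, AC² = 116, BC² = 73.
Since AC² = 116 ≥ 73 + 5 = 78, the angle opposite AC is not acute, so the smallest enclosing circle has AC as diameter.
Centre = midpoint of AC = (0, 3), r² = 116/4 = 29.
r = √29 ≈ 5.385.

5.385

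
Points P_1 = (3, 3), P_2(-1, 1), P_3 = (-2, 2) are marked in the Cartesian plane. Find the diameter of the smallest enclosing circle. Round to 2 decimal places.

5.10

Side lengths²: P_1P_2² = 20, P_1P_3² = 26, P_2P_3² = 2.
Since P_1P_3² = 26 ≥ 20 + 2 = 22, the angle opposite P_1P_3 is not acute, so the smallest enclosing circle has P_1P_3 as diameter.
Centre = midpoint of P_1P_3 = (0.5, 2.5), r² = 26/4 = 6.5.
Diameter = 2r = 2√(6.5) ≈ 5.10.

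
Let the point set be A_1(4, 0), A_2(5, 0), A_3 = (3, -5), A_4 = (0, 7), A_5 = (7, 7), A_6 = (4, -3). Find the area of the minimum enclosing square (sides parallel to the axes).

The bounding box has width 7 and height 12.
An axis-aligned square enclosing the set must have side ≥ max(width, height).
So the minimum side is max(7, 12) = 12.
Area = 12² = 144.

144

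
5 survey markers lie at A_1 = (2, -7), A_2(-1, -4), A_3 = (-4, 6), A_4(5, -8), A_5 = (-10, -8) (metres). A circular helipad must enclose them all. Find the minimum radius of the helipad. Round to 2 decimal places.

9.05

The minimum enclosing circle is determined by three boundary points: A_3, A_4, A_5.
Their circumcentre is (-2.5, -41/14) with r² = 8033/98.
The farthest remaining point A_1 is at distance² 3609/98 ≤ 8033/98.
r = √(8033/98) ≈ 9.05.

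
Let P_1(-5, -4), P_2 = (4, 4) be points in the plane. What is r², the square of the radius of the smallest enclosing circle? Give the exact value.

The smallest circle enclosing two points has them as diameter endpoints.
Centre = midpoint = (-0.5, 0); r² = |P_1P_2|²/4 = 145/4 = 36.25.

36.25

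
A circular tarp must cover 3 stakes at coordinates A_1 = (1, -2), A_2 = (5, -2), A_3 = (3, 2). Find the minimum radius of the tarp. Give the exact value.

Side lengths²: A_1A_2² = 16, A_1A_3² = 20, A_2A_3² = 20.
Since A_2A_3² = 20 < 20 + 16 = 36, the triangle is acute, so the smallest enclosing circle is the circumcircle.
Circumcentre = (3, -0.5), r² = 6.25.
r = √(6.25) = 2.5.

2.5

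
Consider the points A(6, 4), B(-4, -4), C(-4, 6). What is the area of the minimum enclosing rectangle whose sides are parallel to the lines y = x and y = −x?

108

In coordinates u = x + y, v = x − y the rectangle is axis-aligned; the map (x,y)→(u,v) scales areas by 2.
u-values: 10, -8, 2; range = 10 − (-8) = 18.
v-values: 2, 0, -10; range = 2 − (-10) = 12.
Area = (18 × 12) / 2 = 108.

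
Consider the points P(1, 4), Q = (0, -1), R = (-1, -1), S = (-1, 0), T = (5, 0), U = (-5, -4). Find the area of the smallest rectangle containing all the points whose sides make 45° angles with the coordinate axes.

In coordinates u = x + y, v = x − y the rectangle is axis-aligned; the map (x,y)→(u,v) scales areas by 2.
u-values: 5, -1, -2, -1, 5, -9; range = 5 − (-9) = 14.
v-values: -3, 1, 0, -1, 5, -1; range = 5 − (-3) = 8.
Area = (14 × 8) / 2 = 56.

56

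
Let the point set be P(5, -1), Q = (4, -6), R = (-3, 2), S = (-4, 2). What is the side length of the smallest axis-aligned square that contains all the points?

The bounding box has width 9 and height 8.
An axis-aligned square enclosing the set must have side ≥ max(width, height).
So the minimum side is max(9, 8) = 9.

9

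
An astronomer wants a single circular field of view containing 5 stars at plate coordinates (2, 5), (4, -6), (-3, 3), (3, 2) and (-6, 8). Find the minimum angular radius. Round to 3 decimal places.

8.602

A smallest enclosing disk is always determined by at most three of the input points on its boundary.
The farthest pair is (4, -6)–(-6, 8) with squared distance 296. The circle on this segment as diameter has centre (-1, 1) and r² = 296/4 = 74.
Check (2, 5): distance² to centre = 25 ≤ 74, so it lies inside.
All remaining points lie in this disk, and no smaller disk contains both endpoints, so this is the minimum enclosing circle.
r = √74 ≈ 8.602.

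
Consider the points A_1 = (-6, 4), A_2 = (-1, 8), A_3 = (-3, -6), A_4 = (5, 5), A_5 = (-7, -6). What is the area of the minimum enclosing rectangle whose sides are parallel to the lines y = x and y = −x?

149.5

In coordinates u = x + y, v = x − y the rectangle is axis-aligned; the map (x,y)→(u,v) scales areas by 2.
u-values: -2, 7, -9, 10, -13; range = 10 − (-13) = 23.
v-values: -10, -9, 3, 0, -1; range = 3 − (-10) = 13.
Area = (23 × 13) / 2 = 149.5.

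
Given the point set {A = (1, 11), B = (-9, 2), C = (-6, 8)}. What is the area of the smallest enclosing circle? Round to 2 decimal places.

Side lengths²: AB² = 181, AC² = 58, BC² = 45.
Since AB² = 181 ≥ 58 + 45 = 103, the angle opposite AB is not acute, so the smallest enclosing circle has AB as diameter.
Centre = midpoint of AB = (-4, 6.5), r² = 181/4 = 45.25.
Area = π·r² = π·45.25 ≈ 142.16.

142.16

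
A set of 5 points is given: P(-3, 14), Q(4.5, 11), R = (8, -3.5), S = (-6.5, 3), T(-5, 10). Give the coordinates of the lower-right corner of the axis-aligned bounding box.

(8, -3.5)

x-range [-6.5, 8], y-range [-3.5, 14].
The lower-right corner is (8, -3.5).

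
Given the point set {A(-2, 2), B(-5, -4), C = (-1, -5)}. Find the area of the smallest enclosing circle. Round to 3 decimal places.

Side lengths²: AB² = 45, AC² = 50, BC² = 17.
Since AC² = 50 < 45 + 17 = 62, the triangle is acute, so the smallest enclosing circle is the circumcircle.
Circumcentre = (-41/18, -29/18), r² = 2125/162.
Area = π·r² = π·2125/162 ≈ 41.209.

41.209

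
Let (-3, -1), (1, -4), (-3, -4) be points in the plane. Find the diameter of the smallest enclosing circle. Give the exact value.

Call the three points A, B, C in the order given.
Side lengths²: AB² = 25, AC² = 9, BC² = 16.
Since AB² = 25 ≥ 16 + 9 = 25, the angle opposite AB is not acute, so the smallest enclosing circle has AB as diameter.
Centre = midpoint of AB = (-1, -2.5), r² = 25/4 = 6.25.
Diameter = 2r = 2√(6.25) = 5.

5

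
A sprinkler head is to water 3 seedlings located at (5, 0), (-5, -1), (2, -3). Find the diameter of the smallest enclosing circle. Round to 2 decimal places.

Call the three points A, B, C in the order given.
Side lengths²: AB² = 101, AC² = 18, BC² = 53.
Since AB² = 101 ≥ 53 + 18 = 71, the angle opposite AB is not acute, so the smallest enclosing circle has AB as diameter.
Centre = midpoint of AB = (0, -0.5), r² = 101/4 = 25.25.
Diameter = 2r = 2√(25.25) ≈ 10.05.

10.05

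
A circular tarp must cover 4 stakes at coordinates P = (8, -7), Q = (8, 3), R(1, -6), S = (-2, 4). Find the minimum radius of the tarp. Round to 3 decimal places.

The farthest pair is P–S with squared distance 221. The circle on this segment as diameter has centre (3, -1.5) and r² = 221/4 = 55.25.
Check Q: distance² to centre = 45.25 ≤ 55.25, so it lies inside.
All remaining points lie in this disk, and no smaller disk contains both endpoints, so this is the minimum enclosing circle.
r = √(55.25) ≈ 7.433.

7.433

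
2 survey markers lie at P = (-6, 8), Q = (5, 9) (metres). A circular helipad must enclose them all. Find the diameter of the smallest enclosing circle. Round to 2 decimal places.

11.05

The smallest circle enclosing two points has them as diameter endpoints.
Centre = midpoint = (-0.5, 8.5); r² = |PQ|²/4 = 122/4 = 30.5.
Diameter = 2r = 2√(30.5) ≈ 11.05.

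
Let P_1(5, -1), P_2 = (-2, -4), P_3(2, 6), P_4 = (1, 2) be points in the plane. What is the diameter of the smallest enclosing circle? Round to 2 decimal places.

10.77

The farthest pair is P_2–P_3 with squared distance 116. The circle on this segment as diameter has centre (0, 1) and r² = 116/4 = 29.
Check P_1: distance² to centre = 29 ≤ 29, so it lies inside.
All remaining points lie in this disk, and no smaller disk contains both endpoints, so this is the minimum enclosing circle.
Diameter = 2r = 2√29 ≈ 10.77.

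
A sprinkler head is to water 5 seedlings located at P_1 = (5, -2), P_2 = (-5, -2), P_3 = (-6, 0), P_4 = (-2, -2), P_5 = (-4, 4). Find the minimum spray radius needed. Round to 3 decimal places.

5.634

By Welzl's lemma the MEC is supported by two points (diametrically opposite) or three points (on a circumcircle).
The minimum enclosing circle is determined by three boundary points: P_1, P_3, P_5.
Their circumcentre is (-0.375, -0.3125) with r² = 31.73828125.
The farthest remaining point P_2 is at distance² 24.23828125 ≤ 31.73828125.
r = √(31.73828125) ≈ 5.634.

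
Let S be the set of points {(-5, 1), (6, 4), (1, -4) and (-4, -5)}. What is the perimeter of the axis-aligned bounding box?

40

Width = max x − min x = 6 − (-5) = 11.
Height = max y − min y = 4 − (-5) = 9.
Perimeter = 2(11 + 9) = 40.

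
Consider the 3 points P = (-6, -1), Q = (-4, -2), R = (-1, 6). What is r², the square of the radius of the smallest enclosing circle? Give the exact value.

Side lengths²: PQ² = 5, PR² = 74, QR² = 73.
Since PR² = 74 < 73 + 5 = 78, the triangle is acute, so the smallest enclosing circle is the circumcircle.
Circumcentre = (-119/38, 85/38), r² = 13505/722.

13505/722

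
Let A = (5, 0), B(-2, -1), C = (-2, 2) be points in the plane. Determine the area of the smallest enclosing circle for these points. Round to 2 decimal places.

Side lengths²: AB² = 50, AC² = 53, BC² = 9.
Since AC² = 53 < 50 + 9 = 59, the triangle is acute, so the smallest enclosing circle is the circumcircle.
Circumcentre = (19/14, 0.5), r² = 1325/98.
Area = π·r² = π·1325/98 ≈ 42.48.

42.48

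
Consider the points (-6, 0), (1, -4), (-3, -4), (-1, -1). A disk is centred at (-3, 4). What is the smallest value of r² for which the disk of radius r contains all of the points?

The required radius is the distance from (-3, 4) to the farthest point.
Squared distances: 25, 80, 64, 29.
Maximum is 80, attained at (1, -4).

80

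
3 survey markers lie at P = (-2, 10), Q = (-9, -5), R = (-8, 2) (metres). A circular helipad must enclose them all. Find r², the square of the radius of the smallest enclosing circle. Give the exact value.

Side lengths²: PQ² = 274, PR² = 100, QR² = 50.
Since PQ² = 274 ≥ 100 + 50 = 150, the angle opposite PQ is not acute, so the smallest enclosing circle has PQ as diameter.
Centre = midpoint of PQ = (-5.5, 2.5), r² = 274/4 = 68.5.

68.5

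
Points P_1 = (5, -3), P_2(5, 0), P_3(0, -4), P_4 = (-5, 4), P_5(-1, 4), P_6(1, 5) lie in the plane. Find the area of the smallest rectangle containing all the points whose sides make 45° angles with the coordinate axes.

85

In coordinates u = x + y, v = x − y the rectangle is axis-aligned; the map (x,y)→(u,v) scales areas by 2.
u-values: 2, 5, -4, -1, 3, 6; range = 6 − (-4) = 10.
v-values: 8, 5, 4, -9, -5, -4; range = 8 − (-9) = 17.
Area = (10 × 17) / 2 = 85.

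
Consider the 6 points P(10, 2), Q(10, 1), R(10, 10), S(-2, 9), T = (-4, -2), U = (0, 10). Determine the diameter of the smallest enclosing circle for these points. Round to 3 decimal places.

18.439

The farthest pair is R–T with squared distance 340. The circle on this segment as diameter has centre (3, 4) and r² = 340/4 = 85.
Check P: distance² to centre = 53 ≤ 85, so it lies inside.
All remaining points lie in this disk, and no smaller disk contains both endpoints, so this is the minimum enclosing circle.
Diameter = 2r = 2√85 ≈ 18.439.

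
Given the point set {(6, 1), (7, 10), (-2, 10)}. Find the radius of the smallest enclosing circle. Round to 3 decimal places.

6.058

Call the three points A, B, C in the order given.
Side lengths²: AB² = 82, AC² = 145, BC² = 81.
Since AC² = 145 < 82 + 81 = 163, the triangle is acute, so the smallest enclosing circle is the circumcircle.
Circumcentre = (2.5, 107/18), r² = 5945/162.
r = √(5945/162) ≈ 6.058.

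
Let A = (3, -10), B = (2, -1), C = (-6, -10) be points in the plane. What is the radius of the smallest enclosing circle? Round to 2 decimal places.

Side lengths²: AB² = 82, AC² = 81, BC² = 145.
Since BC² = 145 < 82 + 81 = 163, the triangle is acute, so the smallest enclosing circle is the circumcircle.
Circumcentre = (-1.5, -107/18), r² = 5945/162.
r = √(5945/162) ≈ 6.06.

6.06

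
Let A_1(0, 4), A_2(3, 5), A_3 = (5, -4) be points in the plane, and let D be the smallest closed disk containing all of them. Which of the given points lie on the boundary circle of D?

Side lengths²: A_1A_2² = 10, A_1A_3² = 89, A_2A_3² = 85.
Since A_1A_3² = 89 < 85 + 10 = 95, the triangle is acute, so the smallest enclosing circle is the circumcircle.
Circumcentre = (169/58, 15/58), r² = 37825/1682.
The points at distance exactly r from the centre are A_1, A_2, A_3 — 3 points.

A_1, A_2, A_3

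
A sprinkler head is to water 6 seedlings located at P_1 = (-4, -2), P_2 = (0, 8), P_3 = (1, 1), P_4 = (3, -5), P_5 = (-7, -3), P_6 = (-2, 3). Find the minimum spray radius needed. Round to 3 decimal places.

The minimum enclosing circle is determined by three boundary points: P_2, P_4, P_5.
Their circumcentre is (-63/62, 57/62) with r² = 98345/1922.
The farthest remaining point P_1 is at distance² 33493/1922 ≤ 98345/1922.
r = √(98345/1922) ≈ 7.153.

7.153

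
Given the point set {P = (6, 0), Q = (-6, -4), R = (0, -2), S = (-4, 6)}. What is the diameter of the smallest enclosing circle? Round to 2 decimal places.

13.43

By Welzl's lemma the MEC is supported by two points (diametrically opposite) or three points (on a circumcircle).
The minimum enclosing circle is determined by three boundary points: P, Q, S.
Their circumcentre is (-5/7, 1/7) with r² = 2210/49.
The farthest remaining point R is at distance² 250/49 ≤ 2210/49.
Diameter = 2r = 2√(2210/49) ≈ 13.43.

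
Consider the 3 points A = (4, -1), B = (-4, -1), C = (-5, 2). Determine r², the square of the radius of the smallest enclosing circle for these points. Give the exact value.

Side lengths²: AB² = 64, AC² = 90, BC² = 10.
Since AC² = 90 ≥ 64 + 10 = 74, the angle opposite AC is not acute, so the smallest enclosing circle has AC as diameter.
Centre = midpoint of AC = (-0.5, 0.5), r² = 90/4 = 22.5.

22.5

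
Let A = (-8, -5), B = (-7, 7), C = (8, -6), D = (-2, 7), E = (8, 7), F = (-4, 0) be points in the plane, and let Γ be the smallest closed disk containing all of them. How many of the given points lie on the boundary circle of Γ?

3

The minimum enclosing circle is determined by three boundary points: A, C, E.
Their circumcentre is (0.375, 0.5) with r² = 100.390625.
The farthest remaining point B is at distance² 96.640625 ≤ 100.390625.
The points at distance exactly r from the centre are A, C, E — 3 points.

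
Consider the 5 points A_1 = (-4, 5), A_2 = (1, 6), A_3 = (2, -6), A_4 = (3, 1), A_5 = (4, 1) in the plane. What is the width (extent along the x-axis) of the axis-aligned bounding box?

max x = 4, min x = -4, so width = 8.

8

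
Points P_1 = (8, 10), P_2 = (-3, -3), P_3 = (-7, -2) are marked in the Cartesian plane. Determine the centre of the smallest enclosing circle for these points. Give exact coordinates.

(0.5, 4)

Side lengths²: P_1P_2² = 290, P_1P_3² = 369, P_2P_3² = 17.
Since P_1P_3² = 369 ≥ 290 + 17 = 307, the angle opposite P_1P_3 is not acute, so the smallest enclosing circle has P_1P_3 as diameter.
Centre = midpoint of P_1P_3 = (0.5, 4), r² = 369/4 = 92.25.
Centre = (0.5, 4).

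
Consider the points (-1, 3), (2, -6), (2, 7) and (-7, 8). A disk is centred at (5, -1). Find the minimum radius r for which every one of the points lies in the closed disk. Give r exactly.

The required radius is the distance from (5, -1) to the farthest point.
Squared distances: 52, 34, 73, 225.
Maximum is 225, attained at (-7, 8).
r = √225 = 15.

15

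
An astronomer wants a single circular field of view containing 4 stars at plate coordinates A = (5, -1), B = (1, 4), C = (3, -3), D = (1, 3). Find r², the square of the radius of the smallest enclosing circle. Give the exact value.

The minimum enclosing circle of a finite set is fixed by two of the points (as a diameter) or three (as a circumcircle).
The farthest pair is B–C with squared distance 53. The circle on this segment as diameter has centre (2, 0.5) and r² = 53/4 = 13.25.
Check A: distance² to centre = 11.25 ≤ 13.25, so it lies inside.
All remaining points lie in this disk, and no smaller disk contains both endpoints, so this is the minimum enclosing circle.

13.25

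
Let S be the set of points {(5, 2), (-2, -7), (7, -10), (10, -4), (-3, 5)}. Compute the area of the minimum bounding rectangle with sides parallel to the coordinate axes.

195

x ranges over [-3, 10], width 13.
y ranges over [-10, 5], height 15.
Area = 13 × 15 = 195.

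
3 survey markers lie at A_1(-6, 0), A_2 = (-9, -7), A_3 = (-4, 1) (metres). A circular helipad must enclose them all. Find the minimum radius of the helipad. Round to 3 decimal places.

Side lengths²: A_1A_2² = 58, A_1A_3² = 5, A_2A_3² = 89.
Since A_2A_3² = 89 ≥ 58 + 5 = 63, the angle opposite A_2A_3 is not acute, so the smallest enclosing circle has A_2A_3 as diameter.
Centre = midpoint of A_2A_3 = (-6.5, -3), r² = 89/4 = 22.25.
r = √(22.25) ≈ 4.717.

4.717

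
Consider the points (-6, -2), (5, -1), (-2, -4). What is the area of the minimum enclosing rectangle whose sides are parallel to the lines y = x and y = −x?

In coordinates u = x + y, v = x − y the rectangle is axis-aligned; the map (x,y)→(u,v) scales areas by 2.
u-values: -8, 4, -6; range = 4 − (-8) = 12.
v-values: -4, 6, 2; range = 6 − (-4) = 10.
Area = (12 × 10) / 2 = 60.

60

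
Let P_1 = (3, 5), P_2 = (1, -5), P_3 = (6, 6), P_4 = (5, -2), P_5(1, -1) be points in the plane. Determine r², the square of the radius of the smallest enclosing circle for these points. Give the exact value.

A smallest enclosing disk is always determined by at most three of the input points on its boundary.
The farthest pair is P_2–P_3 with squared distance 146. The circle on this segment as diameter has centre (3.5, 0.5) and r² = 146/4 = 36.5.
Check P_1: distance² to centre = 20.5 ≤ 36.5, so it lies inside.
All remaining points lie in this disk, and no smaller disk contains both endpoints, so this is the minimum enclosing circle.

36.5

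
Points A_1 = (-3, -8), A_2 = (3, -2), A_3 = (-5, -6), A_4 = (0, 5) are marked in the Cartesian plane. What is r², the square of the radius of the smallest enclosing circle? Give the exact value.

44.5

The farthest pair is A_1–A_4 with squared distance 178. The circle on this segment as diameter has centre (-1.5, -1.5) and r² = 178/4 = 44.5.
Check A_2: distance² to centre = 20.5 ≤ 44.5, so it lies inside.
All remaining points lie in this disk, and no smaller disk contains both endpoints, so this is the minimum enclosing circle.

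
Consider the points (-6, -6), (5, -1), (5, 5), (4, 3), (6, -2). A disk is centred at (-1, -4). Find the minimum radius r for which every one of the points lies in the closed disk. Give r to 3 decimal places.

10.817

The required radius is the distance from (-1, -4) to the farthest point.
Squared distances: 29, 45, 117, 74, 53.
Maximum is 117, attained at (5, 5).
r = √117 ≈ 10.817.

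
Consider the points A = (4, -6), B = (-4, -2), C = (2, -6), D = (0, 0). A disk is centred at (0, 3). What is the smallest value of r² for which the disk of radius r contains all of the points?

The required radius is the distance from (0, 3) to the farthest point.
Squared distances: 97, 41, 85, 9.
Maximum is 97, attained at A.

97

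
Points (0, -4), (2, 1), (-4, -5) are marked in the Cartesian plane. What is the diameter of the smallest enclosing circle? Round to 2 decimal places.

8.49

Call the three points A, B, C in the order given.
Side lengths²: AB² = 29, AC² = 17, BC² = 72.
Since BC² = 72 ≥ 29 + 17 = 46, the angle opposite BC is not acute, so the smallest enclosing circle has BC as diameter.
Centre = midpoint of BC = (-1, -2), r² = 72/4 = 18.
Diameter = 2r = 2√18 ≈ 8.49.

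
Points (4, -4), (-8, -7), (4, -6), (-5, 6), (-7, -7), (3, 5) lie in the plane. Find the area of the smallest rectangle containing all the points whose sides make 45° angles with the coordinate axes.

In coordinates u = x + y, v = x − y the rectangle is axis-aligned; the map (x,y)→(u,v) scales areas by 2.
u-values: 0, -15, -2, 1, -14, 8; range = 8 − (-15) = 23.
v-values: 8, -1, 10, -11, 0, -2; range = 10 − (-11) = 21.
Area = (23 × 21) / 2 = 241.5.

241.5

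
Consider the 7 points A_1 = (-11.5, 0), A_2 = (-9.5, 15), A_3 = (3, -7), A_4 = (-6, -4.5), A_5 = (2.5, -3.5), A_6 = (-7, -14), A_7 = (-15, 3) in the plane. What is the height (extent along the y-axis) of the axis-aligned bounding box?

29

max y = 15, min y = -14, so height = 29.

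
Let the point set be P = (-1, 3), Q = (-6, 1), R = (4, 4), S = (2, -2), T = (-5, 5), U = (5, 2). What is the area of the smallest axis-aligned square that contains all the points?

121

The bounding box has width 11 and height 7.
An axis-aligned square enclosing the set must have side ≥ max(width, height).
So the minimum side is max(11, 7) = 11.
Area = 11² = 121.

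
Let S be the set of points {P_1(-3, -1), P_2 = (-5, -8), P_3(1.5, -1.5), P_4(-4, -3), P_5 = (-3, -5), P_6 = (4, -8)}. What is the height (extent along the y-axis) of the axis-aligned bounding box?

max y = -1, min y = -8, so height = 7.

7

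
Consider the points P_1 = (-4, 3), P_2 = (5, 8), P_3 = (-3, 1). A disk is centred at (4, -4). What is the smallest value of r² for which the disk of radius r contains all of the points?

The required radius is the distance from (4, -4) to the farthest point.
Squared distances: 113, 145, 74.
Maximum is 145, attained at P_2.

145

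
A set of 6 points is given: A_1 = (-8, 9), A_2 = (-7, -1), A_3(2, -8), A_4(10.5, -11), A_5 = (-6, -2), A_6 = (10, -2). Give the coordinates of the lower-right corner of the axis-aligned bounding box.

x-range [-8, 10.5], y-range [-11, 9].
The lower-right corner is (10.5, -11).

(10.5, -11)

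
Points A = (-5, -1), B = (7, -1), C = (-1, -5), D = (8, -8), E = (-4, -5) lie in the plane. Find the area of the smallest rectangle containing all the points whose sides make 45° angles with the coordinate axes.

150

In coordinates u = x + y, v = x − y the rectangle is axis-aligned; the map (x,y)→(u,v) scales areas by 2.
u-values: -6, 6, -6, 0, -9; range = 6 − (-9) = 15.
v-values: -4, 8, 4, 16, 1; range = 16 − (-4) = 20.
Area = (15 × 20) / 2 = 150.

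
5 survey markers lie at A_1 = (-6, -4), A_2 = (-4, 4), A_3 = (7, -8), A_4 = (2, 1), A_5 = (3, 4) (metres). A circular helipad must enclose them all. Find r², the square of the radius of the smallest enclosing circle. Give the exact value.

The minimum enclosing circle of a finite set is fixed by two of the points (as a diameter) or three (as a circumcircle).
The farthest pair is A_2–A_3 with squared distance 265. The circle on this segment as diameter has centre (1.5, -2) and r² = 265/4 = 66.25.
Check A_1: distance² to centre = 60.25 ≤ 66.25, so it lies inside.
All remaining points lie in this disk, and no smaller disk contains both endpoints, so this is the minimum enclosing circle.

66.25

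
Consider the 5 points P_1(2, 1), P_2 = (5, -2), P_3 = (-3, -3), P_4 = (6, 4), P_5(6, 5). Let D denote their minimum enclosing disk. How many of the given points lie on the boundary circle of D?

The farthest pair is P_3–P_5 with squared distance 145. The circle on this segment as diameter has centre (1.5, 1) and r² = 145/4 = 36.25.
Check P_1: distance² to centre = 0.25 ≤ 36.25, so it lies inside.
All remaining points lie in this disk, and no smaller disk contains both endpoints, so this is the minimum enclosing circle.
The points at distance exactly r from the centre are P_3, P_5 — 2 points.

2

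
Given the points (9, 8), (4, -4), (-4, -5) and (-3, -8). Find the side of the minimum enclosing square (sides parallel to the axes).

The bounding box has width 13 and height 16.
An axis-aligned square enclosing the set must have side ≥ max(width, height).
So the minimum side is max(13, 16) = 16.

16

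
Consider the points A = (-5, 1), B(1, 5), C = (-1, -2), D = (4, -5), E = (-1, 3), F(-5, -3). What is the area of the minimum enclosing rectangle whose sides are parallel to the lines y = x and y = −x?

105

In coordinates u = x + y, v = x − y the rectangle is axis-aligned; the map (x,y)→(u,v) scales areas by 2.
u-values: -4, 6, -3, -1, 2, -8; range = 6 − (-8) = 14.
v-values: -6, -4, 1, 9, -4, -2; range = 9 − (-6) = 15.
Area = (14 × 15) / 2 = 105.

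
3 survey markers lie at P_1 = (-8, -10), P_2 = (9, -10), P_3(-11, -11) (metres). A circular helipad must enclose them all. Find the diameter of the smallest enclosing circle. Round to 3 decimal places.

20.025

Side lengths²: P_1P_2² = 289, P_1P_3² = 10, P_2P_3² = 401.
Since P_2P_3² = 401 ≥ 289 + 10 = 299, the angle opposite P_2P_3 is not acute, so the smallest enclosing circle has P_2P_3 as diameter.
Centre = midpoint of P_2P_3 = (-1, -10.5), r² = 401/4 = 100.25.
Diameter = 2r = 2√(100.25) ≈ 20.025.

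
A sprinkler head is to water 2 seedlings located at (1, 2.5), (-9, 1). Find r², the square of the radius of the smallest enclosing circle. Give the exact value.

The smallest circle enclosing two points has them as diameter endpoints.
Centre = midpoint = (-4, 1.75); r² = |(1, 2.5)−(-9, 1)|²/4 = 102.25/4 = 25.5625.

25.5625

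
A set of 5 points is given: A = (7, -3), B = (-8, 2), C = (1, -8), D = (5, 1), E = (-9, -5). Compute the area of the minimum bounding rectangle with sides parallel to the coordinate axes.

x ranges over [-9, 7], width 16.
y ranges over [-8, 2], height 10.
Area = 16 × 10 = 160.

160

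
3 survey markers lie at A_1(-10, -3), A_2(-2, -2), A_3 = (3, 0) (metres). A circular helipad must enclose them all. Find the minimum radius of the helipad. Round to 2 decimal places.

6.67

Side lengths²: A_1A_2² = 65, A_1A_3² = 178, A_2A_3² = 29.
Since A_1A_3² = 178 ≥ 65 + 29 = 94, the angle opposite A_1A_3 is not acute, so the smallest enclosing circle has A_1A_3 as diameter.
Centre = midpoint of A_1A_3 = (-3.5, -1.5), r² = 178/4 = 44.5.
r = √(44.5) ≈ 6.67.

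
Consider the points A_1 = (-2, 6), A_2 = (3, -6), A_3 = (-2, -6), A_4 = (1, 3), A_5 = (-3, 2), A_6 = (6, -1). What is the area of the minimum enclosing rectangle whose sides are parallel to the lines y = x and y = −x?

110.5

In coordinates u = x + y, v = x − y the rectangle is axis-aligned; the map (x,y)→(u,v) scales areas by 2.
u-values: 4, -3, -8, 4, -1, 5; range = 5 − (-8) = 13.
v-values: -8, 9, 4, -2, -5, 7; range = 9 − (-8) = 17.
Area = (13 × 17) / 2 = 110.5.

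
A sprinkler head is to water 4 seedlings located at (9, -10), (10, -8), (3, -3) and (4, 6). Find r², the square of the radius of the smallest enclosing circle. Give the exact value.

By Welzl's lemma the MEC is supported by two points (diametrically opposite) or three points (on a circumcircle).
The farthest pair is (9, -10)–(4, 6) with squared distance 281. The circle on this segment as diameter has centre (6.5, -2) and r² = 281/4 = 70.25.
Check (10, -8): distance² to centre = 48.25 ≤ 70.25, so it lies inside.
All remaining points lie in this disk, and no smaller disk contains both endpoints, so this is the minimum enclosing circle.

70.25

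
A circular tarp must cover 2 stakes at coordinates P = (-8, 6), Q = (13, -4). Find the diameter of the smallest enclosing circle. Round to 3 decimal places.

The smallest circle enclosing two points has them as diameter endpoints.
Centre = midpoint = (2.5, 1); r² = |PQ|²/4 = 541/4 = 135.25.
Diameter = 2r = 2√(135.25) ≈ 23.259.

23.259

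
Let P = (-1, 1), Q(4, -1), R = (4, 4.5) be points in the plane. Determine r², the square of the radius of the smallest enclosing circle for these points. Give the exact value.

Side lengths²: PQ² = 29, PR² = 37.25, QR² = 30.25.
Since PR² = 37.25 < 30.25 + 29 = 59.25, the triangle is acute, so the smallest enclosing circle is the circumcircle.
Circumcentre = (2.2, 1.75), r² = 10.8025.

10.8025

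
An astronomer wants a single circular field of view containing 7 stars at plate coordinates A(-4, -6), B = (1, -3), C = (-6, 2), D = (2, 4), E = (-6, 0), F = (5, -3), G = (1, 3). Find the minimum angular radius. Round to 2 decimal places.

6.06

The minimum enclosing circle of a finite set is fixed by two of the points (as a diameter) or three (as a circumcircle).
The minimum enclosing circle is determined by three boundary points: A, C, F.
Their circumcentre is (-9/13, -12/13) with r² = 6205/169.
The farthest remaining point D is at distance² 5321/169 ≤ 6205/169.
r = √(6205/169) ≈ 6.06.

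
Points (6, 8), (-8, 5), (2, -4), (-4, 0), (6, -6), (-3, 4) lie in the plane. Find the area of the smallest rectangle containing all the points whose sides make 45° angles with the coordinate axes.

225

In coordinates u = x + y, v = x − y the rectangle is axis-aligned; the map (x,y)→(u,v) scales areas by 2.
u-values: 14, -3, -2, -4, 0, 1; range = 14 − (-4) = 18.
v-values: -2, -13, 6, -4, 12, -7; range = 12 − (-13) = 25.
Area = (18 × 25) / 2 = 225.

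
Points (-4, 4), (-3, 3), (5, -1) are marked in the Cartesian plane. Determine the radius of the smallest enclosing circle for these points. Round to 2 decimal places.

Call the three points A, B, C in the order given.
Side lengths²: AB² = 2, AC² = 106, BC² = 80.
Since AC² = 106 ≥ 80 + 2 = 82, the angle opposite AC is not acute, so the smallest enclosing circle has AC as diameter.
Centre = midpoint of AC = (0.5, 1.5), r² = 106/4 = 26.5.
r = √(26.5) ≈ 5.15.

5.15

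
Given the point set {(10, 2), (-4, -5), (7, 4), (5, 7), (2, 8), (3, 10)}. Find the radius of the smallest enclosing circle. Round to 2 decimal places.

The minimum enclosing circle of a finite set is fixed by two of the points (as a diameter) or three (as a circumcircle).
The minimum enclosing circle is determined by three boundary points: (10, 2), (-4, -5), (3, 10).
Their circumcentre is (67/46, 73/46) with r² = 77405/1058.
The farthest remaining point (5, 7) is at distance² 44285/1058 ≤ 77405/1058.
r = √(77405/1058) ≈ 8.55.

8.55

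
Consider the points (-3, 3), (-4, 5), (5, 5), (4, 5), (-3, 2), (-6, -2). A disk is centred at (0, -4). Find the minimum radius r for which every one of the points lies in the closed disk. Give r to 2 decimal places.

10.30

The required radius is the distance from (0, -4) to the farthest point.
Squared distances: 58, 97, 106, 97, 45, 40.
Maximum is 106, attained at (5, 5).
r = √106 ≈ 10.30.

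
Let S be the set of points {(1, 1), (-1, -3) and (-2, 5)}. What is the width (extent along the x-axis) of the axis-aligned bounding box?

max x = 1, min x = -2, so width = 3.

3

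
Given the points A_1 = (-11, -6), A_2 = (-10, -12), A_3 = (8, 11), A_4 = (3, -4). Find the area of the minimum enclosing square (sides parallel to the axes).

The bounding box has width 19 and height 23.
An axis-aligned square enclosing the set must have side ≥ max(width, height).
So the minimum side is max(19, 23) = 23.
Area = 23² = 529.

529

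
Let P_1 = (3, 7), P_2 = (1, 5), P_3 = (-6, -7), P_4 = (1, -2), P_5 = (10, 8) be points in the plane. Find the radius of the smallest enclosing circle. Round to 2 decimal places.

10.97

By Welzl's lemma the MEC is supported by two points (diametrically opposite) or three points (on a circumcircle).
The farthest pair is P_3–P_5 with squared distance 481. The circle on this segment as diameter has centre (2, 0.5) and r² = 481/4 = 120.25.
Check P_1: distance² to centre = 43.25 ≤ 120.25, so it lies inside.
All remaining points lie in this disk, and no smaller disk contains both endpoints, so this is the minimum enclosing circle.
r = √(120.25) ≈ 10.97.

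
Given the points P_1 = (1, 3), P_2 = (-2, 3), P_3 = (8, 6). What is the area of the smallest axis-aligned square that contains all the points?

The bounding box has width 10 and height 3.
An axis-aligned square enclosing the set must have side ≥ max(width, height).
So the minimum side is max(10, 3) = 10.
Area = 10² = 100.

100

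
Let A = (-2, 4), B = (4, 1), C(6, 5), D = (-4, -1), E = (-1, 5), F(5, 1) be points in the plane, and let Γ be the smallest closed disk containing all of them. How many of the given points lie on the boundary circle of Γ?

2

A smallest enclosing disk is always determined by at most three of the input points on its boundary.
The farthest pair is C–D with squared distance 136. The circle on this segment as diameter has centre (1, 2) and r² = 136/4 = 34.
Check A: distance² to centre = 13 ≤ 34, so it lies inside.
All remaining points lie in this disk, and no smaller disk contains both endpoints, so this is the minimum enclosing circle.
The points at distance exactly r from the centre are C, D — 2 points.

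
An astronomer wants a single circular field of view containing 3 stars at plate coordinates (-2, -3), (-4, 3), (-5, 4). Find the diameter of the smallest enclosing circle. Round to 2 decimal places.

7.62

Call the three points A, B, C in the order given.
Side lengths²: AB² = 40, AC² = 58, BC² = 2.
Since AC² = 58 ≥ 40 + 2 = 42, the angle opposite AC is not acute, so the smallest enclosing circle has AC as diameter.
Centre = midpoint of AC = (-3.5, 0.5), r² = 58/4 = 14.5.
Diameter = 2r = 2√(14.5) ≈ 7.62.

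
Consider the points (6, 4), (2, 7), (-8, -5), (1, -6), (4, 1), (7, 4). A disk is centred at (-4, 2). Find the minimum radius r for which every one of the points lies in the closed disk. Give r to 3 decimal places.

11.180

The required radius is the distance from (-4, 2) to the farthest point.
Squared distances: 104, 61, 65, 89, 65, 125.
Maximum is 125, attained at (7, 4).
r = √125 ≈ 11.180.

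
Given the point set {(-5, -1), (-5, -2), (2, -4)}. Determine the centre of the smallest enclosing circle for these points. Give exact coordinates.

(-1.5, -2.5)

Call the three points A, B, C in the order given.
Side lengths²: AB² = 1, AC² = 58, BC² = 53.
Since AC² = 58 ≥ 53 + 1 = 54, the angle opposite AC is not acute, so the smallest enclosing circle has AC as diameter.
Centre = midpoint of AC = (-1.5, -2.5), r² = 58/4 = 14.5.
Centre = (-1.5, -2.5).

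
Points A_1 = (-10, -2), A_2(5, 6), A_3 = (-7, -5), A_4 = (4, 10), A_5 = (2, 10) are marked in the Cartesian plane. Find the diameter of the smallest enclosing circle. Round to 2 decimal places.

A smallest enclosing disk is always determined by at most three of the input points on its boundary.
The minimum enclosing circle is determined by three boundary points: A_1, A_3, A_4.
Their circumcentre is (-27/13, 38/13) with r² = 14705/169.
The farthest remaining point A_5 is at distance² 11273/169 ≤ 14705/169.
Diameter = 2r = 2√(14705/169) ≈ 18.66.

18.66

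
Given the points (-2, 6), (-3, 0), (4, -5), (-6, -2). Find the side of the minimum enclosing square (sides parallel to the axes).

11

The bounding box has width 10 and height 11.
An axis-aligned square enclosing the set must have side ≥ max(width, height).
So the minimum side is max(10, 11) = 11.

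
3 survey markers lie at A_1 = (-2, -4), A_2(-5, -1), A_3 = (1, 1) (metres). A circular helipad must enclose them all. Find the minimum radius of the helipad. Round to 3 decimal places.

3.260

Side lengths²: A_1A_2² = 18, A_1A_3² = 34, A_2A_3² = 40.
Since A_2A_3² = 40 < 34 + 18 = 52, the triangle is acute, so the smallest enclosing circle is the circumcircle.
Circumcentre = (-1.75, -0.75), r² = 10.625.
r = √(10.625) ≈ 3.260.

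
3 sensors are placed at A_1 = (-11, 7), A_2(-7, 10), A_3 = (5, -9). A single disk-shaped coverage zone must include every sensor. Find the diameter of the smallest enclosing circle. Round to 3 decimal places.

22.700

Side lengths²: A_1A_2² = 25, A_1A_3² = 512, A_2A_3² = 505.
Since A_1A_3² = 512 < 505 + 25 = 530, the triangle is acute, so the smallest enclosing circle is the circumcircle.
Circumcentre = (-33/14, -5/14), r² = 12625/98.
Diameter = 2r = 2√(12625/98) ≈ 22.700.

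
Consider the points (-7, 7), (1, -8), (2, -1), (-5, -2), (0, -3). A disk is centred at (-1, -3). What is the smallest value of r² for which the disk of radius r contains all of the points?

The required radius is the distance from (-1, -3) to the farthest point.
Squared distances: 136, 29, 13, 17, 1.
Maximum is 136, attained at (-7, 7).

136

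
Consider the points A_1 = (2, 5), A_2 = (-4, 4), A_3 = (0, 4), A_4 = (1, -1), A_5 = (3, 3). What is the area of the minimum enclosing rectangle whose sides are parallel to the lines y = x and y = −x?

35

In coordinates u = x + y, v = x − y the rectangle is axis-aligned; the map (x,y)→(u,v) scales areas by 2.
u-values: 7, 0, 4, 0, 6; range = 7 − 0 = 7.
v-values: -3, -8, -4, 2, 0; range = 2 − (-8) = 10.
Area = (7 × 10) / 2 = 35.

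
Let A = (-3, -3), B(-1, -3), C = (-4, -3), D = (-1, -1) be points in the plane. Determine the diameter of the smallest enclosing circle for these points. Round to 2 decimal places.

The farthest pair is C–D with squared distance 13. The circle on this segment as diameter has centre (-2.5, -2) and r² = 13/4 = 3.25.
Check A: distance² to centre = 1.25 ≤ 3.25, so it lies inside.
All remaining points lie in this disk, and no smaller disk contains both endpoints, so this is the minimum enclosing circle.
Diameter = 2r = 2√(3.25) ≈ 3.61.

3.61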